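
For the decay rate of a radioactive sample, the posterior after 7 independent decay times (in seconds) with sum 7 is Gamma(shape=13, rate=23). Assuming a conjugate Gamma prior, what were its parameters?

Gamma–exponential conjugacy: posterior shape = α + n, posterior rate = β + Σtᵢ.
So α = 13 − 7 = 6 and β = 23 − 7 = 16.

Gamma(shape=6, rate=16)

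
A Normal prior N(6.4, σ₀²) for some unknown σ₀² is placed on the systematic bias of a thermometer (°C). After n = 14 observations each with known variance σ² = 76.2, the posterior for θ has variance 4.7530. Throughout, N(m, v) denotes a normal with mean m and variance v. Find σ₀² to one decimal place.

σ₀² = 37.5

For the Normal–Normal model with known σ², precisions add: τ_n = τ₀ + n/σ².
So 1/σ₀² = 1/4.7530 − 14/76.2 = 0.210393 − 0.183727 = 0.026666.
Hence σ₀² = 1/0.026666 ≈ 37.5.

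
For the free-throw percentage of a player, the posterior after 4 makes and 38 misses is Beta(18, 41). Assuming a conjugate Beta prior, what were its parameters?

A Beta(a, b) prior with s successes and f failures in binomial data gives a Beta(a+s, b+f) posterior.
Subtract the data counts: 18−4=14, 41−38=3.

Beta(14, 3)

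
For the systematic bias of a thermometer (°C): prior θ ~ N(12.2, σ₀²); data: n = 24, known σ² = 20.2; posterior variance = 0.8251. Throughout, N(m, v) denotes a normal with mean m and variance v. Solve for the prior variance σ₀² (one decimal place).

For the Normal–Normal model with known σ², precisions add: τ_n = τ₀ + n/σ².
So 1/σ₀² = 1/0.8251 − 24/20.2 = 1.211974 − 1.188119 = 0.023855.
Hence σ₀² = 1/0.023855 ≈ 41.9.

σ₀² = 41.9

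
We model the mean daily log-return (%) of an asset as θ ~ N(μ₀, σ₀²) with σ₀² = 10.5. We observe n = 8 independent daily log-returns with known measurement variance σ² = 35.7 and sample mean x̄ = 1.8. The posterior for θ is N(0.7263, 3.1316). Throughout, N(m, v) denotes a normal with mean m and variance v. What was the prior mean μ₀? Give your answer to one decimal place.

μ₀ = -1.8

With known observation variance, the Normal–Normal posterior has precision τ_n = τ₀ + n/σ² and mean μ_n = (τ₀μ₀ + (n/σ²)x̄)/τ_n.
Here τ₀ = 1/10.5 = 0.095238 and τ_data = 8/35.7 = 0.224090, so τ_n = 0.319328.
Rearranging for μ₀: μ₀ = (μ_n·τ_n − τ_data·x̄)/τ₀ = (0.7263·0.319328 − 0.224090·1.8) / 0.095238 = -0.171434/0.095238 ≈ -1.8.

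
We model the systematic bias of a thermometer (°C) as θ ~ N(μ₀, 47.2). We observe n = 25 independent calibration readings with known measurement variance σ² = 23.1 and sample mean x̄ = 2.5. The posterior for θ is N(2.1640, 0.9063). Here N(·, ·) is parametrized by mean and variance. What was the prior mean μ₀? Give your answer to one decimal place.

μ₀ = -15.0

With known observation variance, the Normal–Normal posterior has precision τ_n = τ₀ + n/σ² and mean μ_n = (τ₀μ₀ + (n/σ²)x̄)/τ_n.
Here τ₀ = 1/47.2 = 0.021186 and τ_data = 25/23.1 = 1.082251, so τ_n = 1.103437.
Rearranging for μ₀: μ₀ = (μ_n·τ_n − τ_data·x̄)/τ₀ = (2.1640·1.103437 − 1.082251·2.5) / 0.021186 = -0.317790/0.021186 ≈ -15.0.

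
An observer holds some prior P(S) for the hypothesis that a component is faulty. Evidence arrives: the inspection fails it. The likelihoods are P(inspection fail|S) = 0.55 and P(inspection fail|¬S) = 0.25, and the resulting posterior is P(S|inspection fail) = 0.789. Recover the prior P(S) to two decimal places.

Bayes' rule in odds form gives O(S|E) = O(S)·[P(E|S)/P(E|¬S)], hence O(S) = O(S|E)/LR.
Posterior odds = 0.789/(1−0.789) = 3.7393. LR = 0.55/0.25 = 2.2000.
Prior odds = 3.7393/2.2000 = 1.6997, so P(S) = 1.6997/(1+1.6997) ≈ 0.63.

P(S) = 0.63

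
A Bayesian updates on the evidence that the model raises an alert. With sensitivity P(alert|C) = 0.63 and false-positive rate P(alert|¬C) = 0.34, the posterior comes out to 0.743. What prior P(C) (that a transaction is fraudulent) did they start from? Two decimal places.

Bayes' rule in odds form gives O(C|E) = O(C)·[P(E|C)/P(E|¬C)], hence O(C) = O(C|E)/LR.
Posterior odds = 0.743/(1−0.743) = 2.8911. LR = 0.63/0.34 = 1.8529.
Prior odds = 2.8911/1.8529 = 1.5603, so P(C) = 1.5603/(1+1.5603) ≈ 0.61.

P(C) = 0.61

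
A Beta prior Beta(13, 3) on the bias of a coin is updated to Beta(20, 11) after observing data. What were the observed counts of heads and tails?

A Beta(α, β) prior with s successes and f failures in binomial data gives a Beta(α+s, β+f) posterior.
So s = 20 − 13 = 7 and f = 11 − 3 = 8.

7 heads and 8 tails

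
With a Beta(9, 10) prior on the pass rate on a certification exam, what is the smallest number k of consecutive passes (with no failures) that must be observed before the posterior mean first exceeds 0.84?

k = 44

After k passes and 0 failures the posterior is Beta(9+k, 10), with mean (9+k)/(9+10+k).
Set (9+k)/(19+k) > 0.84 and solve: k > (0.84·19 − 9)/(1 − 0.84) = 43.500.
The smallest integer exceeding 43.500 is 44.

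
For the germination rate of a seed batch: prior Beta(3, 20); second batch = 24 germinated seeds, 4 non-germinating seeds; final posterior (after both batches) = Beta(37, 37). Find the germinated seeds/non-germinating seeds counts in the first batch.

Sequential conjugate updates are equivalent to a single update on the pooled data, so total successes = posterior α − prior α and total failures = posterior β − prior β.
Total across both batches: 37−3=34 germinated seeds, 37−20=17 non-germinating seeds.
Subtract the second batch: 34−24=10 germinated seeds and 17−4=13 non-germinating seeds.

10 germinated seeds and 13 non-germinating seeds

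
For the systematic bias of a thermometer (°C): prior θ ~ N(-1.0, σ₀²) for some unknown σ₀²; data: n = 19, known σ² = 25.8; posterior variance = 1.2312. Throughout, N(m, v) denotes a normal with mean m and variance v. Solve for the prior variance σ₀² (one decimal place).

For the Normal–Normal model with known σ², precisions add: τ_n = τ₀ + n/σ².
So 1/σ₀² = 1/1.2312 − 19/25.8 = 0.812216 − 0.736434 = 0.075782.
Hence σ₀² = 1/0.075782 ≈ 13.2.

σ₀² = 13.2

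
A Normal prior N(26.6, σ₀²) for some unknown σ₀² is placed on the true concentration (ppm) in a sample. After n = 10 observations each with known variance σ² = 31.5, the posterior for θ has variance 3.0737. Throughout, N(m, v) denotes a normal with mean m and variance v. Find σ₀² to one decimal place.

σ₀² = 126.9

For the Normal–Normal model with known σ², precisions add: τ_n = τ₀ + n/σ².
So 1/σ₀² = 1/3.0737 − 10/31.5 = 0.325341 − 0.317460 = 0.007881.
Hence σ₀² = 1/0.007881 ≈ 126.9.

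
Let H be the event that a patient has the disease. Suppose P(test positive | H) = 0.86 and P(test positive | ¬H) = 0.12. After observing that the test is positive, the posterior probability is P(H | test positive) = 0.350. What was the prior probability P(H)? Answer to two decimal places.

P(H) = 0.07

In odds form, posterior odds = prior odds × likelihood ratio, so prior odds = posterior odds ÷ LR.
Posterior odds = 0.350/(1−0.350) = 0.5385. LR = 0.86/0.12 = 7.1667.
Prior odds = 0.5385/7.1667 = 0.0751, so P(H) = 0.0751/(1+0.0751) ≈ 0.07.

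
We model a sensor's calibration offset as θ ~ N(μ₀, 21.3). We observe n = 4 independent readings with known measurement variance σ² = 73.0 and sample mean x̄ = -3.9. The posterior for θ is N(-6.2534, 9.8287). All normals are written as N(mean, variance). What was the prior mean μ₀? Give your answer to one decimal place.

μ₀ = -9.0

With known observation variance, the Normal–Normal posterior has precision τ_n = τ₀ + n/σ² and mean μ_n = (τ₀μ₀ + (n/σ²)x̄)/τ_n.
Here τ₀ = 1/21.3 = 0.046948 and τ_data = 4/73.0 = 0.054795, so τ_n = 0.101743.
Rearranging for μ₀: μ₀ = (μ_n·τ_n − τ_data·x̄)/τ₀ = (-6.2534·0.101743 − 0.054795·-3.9) / 0.046948 = -0.422539/0.046948 ≈ -9.0.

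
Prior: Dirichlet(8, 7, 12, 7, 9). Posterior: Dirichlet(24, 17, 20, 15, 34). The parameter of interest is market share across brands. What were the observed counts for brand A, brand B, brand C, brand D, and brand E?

For a Dirichlet(α) prior with multinomial counts c, the posterior is Dirichlet(α + c) componentwise.
Counts are posterior − prior componentwise: 24−8=16, 17−7=10, 20−12=8, 15−7=8, 34−9=25.

counts (16, 10, 8, 8, 25)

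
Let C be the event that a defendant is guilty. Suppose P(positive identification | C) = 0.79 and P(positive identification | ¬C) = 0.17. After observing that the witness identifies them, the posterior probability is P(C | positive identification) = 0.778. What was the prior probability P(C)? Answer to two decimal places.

In odds form, posterior odds = prior odds × likelihood ratio, so prior odds = posterior odds ÷ LR.
Posterior odds = 0.778/(1−0.778) = 3.5045. LR = 0.79/0.17 = 4.6471.
Prior odds = 3.5045/4.6471 = 0.7541, so P(C) = 0.7541/(1+0.7541) ≈ 0.43.

P(C) = 0.43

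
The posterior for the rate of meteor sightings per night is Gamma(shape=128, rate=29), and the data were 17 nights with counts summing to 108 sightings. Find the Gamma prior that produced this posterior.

Gamma(shape=20, rate=12)

Gamma–Poisson conjugacy: posterior shape = α + Σxᵢ, posterior rate = β + n.
So α = 128 − 108 = 20 and β = 29 − 17 = 12.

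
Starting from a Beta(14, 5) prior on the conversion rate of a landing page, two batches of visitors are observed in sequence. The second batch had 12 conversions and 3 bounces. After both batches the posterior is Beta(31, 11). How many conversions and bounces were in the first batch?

Because Beta–binomial updating is additive in the counts, the combined data contributed (α_post−α_prior, β_post−β_prior) successes and failures.
Total across both batches: 31−14=17 conversions, 11−5=6 bounces.
Subtract the second batch: 17−12=5 conversions and 6−3=3 bounces.

5 conversions and 3 bounces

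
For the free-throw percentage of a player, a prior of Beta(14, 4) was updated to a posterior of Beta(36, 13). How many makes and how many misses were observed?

Beta is conjugate to the binomial likelihood: posterior = Beta(a+s, b+f).
Match parameters: s=36−14=22, f=13−4=9.

22 makes and 9 misses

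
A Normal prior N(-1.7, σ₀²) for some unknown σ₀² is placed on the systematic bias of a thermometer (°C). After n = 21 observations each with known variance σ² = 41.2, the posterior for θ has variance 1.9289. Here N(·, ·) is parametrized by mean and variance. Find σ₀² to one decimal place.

σ₀² = 114.7

For the Normal–Normal model with known σ², precisions add: τ_n = τ₀ + n/σ².
So 1/σ₀² = 1/1.9289 − 21/41.2 = 0.518430 − 0.509709 = 0.008721.
Hence σ₀² = 1/0.008721 ≈ 114.7.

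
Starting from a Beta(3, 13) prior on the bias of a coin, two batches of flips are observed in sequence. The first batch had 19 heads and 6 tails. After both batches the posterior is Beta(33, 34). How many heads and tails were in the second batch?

Sequential conjugate updates are equivalent to a single update on the pooled data, so total successes = posterior α − prior α and total failures = posterior β − prior β.
Total across both batches: 33−3=30 heads, 34−13=21 tails.
Subtract the first batch: 30−19=11 heads and 21−6=15 tails.

11 heads and 15 tails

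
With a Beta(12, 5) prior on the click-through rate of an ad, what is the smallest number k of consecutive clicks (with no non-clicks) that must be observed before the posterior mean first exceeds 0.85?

After k clicks and 0 non-clicks the posterior is Beta(12+k, 5), with mean (12+k)/(12+5+k).
Set (12+k)/(17+k) > 0.85 and solve: k > (0.85·17 − 12)/(1 − 0.85) = 16.333.
The smallest integer exceeding 16.333 is 17, and checking k=17: (29)/(34) = 0.8529 > 0.85.

k = 17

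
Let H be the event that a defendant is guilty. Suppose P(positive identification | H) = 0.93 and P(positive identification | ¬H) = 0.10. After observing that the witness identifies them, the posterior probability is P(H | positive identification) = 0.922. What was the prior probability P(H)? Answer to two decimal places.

Bayes' rule in odds form gives O(H|E) = O(H)·[P(E|H)/P(E|¬H)], hence O(H) = O(H|E)/LR.
Posterior odds = 0.922/(1−0.922) = 11.8205. LR = 0.93/0.10 = 9.3000.
Prior odds = 11.8205/9.3000 = 1.2710, so P(H) = 1.2710/(1+1.2710) ≈ 0.56.

P(H) = 0.56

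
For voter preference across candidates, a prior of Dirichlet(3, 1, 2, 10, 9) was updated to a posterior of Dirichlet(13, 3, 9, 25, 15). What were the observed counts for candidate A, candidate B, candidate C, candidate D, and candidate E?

For a Dirichlet(α) prior with multinomial counts c, the posterior is Dirichlet(α + c) componentwise.
Counts are posterior − prior componentwise: 13−3=10, 3−1=2, 9−2=7, 25−10=15, 15−9=6.

counts (10, 2, 7, 15, 6)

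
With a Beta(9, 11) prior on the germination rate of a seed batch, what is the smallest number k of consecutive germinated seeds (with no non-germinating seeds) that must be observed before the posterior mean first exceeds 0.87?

k = 65

After k germinated seeds and 0 non-germinating seeds the posterior is Beta(9+k, 11), with mean (9+k)/(9+11+k).
Set (9+k)/(20+k) > 0.87 and solve: k > (0.87·20 − 9)/(1 − 0.87) = 64.615.
The smallest integer exceeding 64.615 is 65.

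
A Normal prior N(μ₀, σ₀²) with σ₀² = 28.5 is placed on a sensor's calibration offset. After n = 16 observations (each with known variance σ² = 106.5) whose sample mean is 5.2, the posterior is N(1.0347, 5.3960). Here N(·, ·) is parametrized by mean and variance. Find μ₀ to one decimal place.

The posterior mean is a precision-weighted average: μ_n = (τ₀μ₀ + τ_data·x̄)/(τ₀+τ_data), with τ₀=1/σ₀² and τ_data=n/σ².
Here τ₀ = 1/28.5 = 0.035088 and τ_data = 16/106.5 = 0.150235, so τ_n = 0.185323.
Rearranging for μ₀: μ₀ = (μ_n·τ_n − τ_data·x̄)/τ₀ = (1.0347·0.185323 − 0.150235·5.2) / 0.035088 = -0.589468/0.035088 ≈ -16.8.

μ₀ = -16.8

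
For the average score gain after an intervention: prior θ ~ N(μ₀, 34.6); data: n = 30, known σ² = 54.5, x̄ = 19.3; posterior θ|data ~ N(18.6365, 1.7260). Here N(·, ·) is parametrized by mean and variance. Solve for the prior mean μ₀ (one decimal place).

The posterior mean is a precision-weighted average: μ_n = (τ₀μ₀ + τ_data·x̄)/(τ₀+τ_data), with τ₀=1/σ₀² and τ_data=n/σ².
Here τ₀ = 1/34.6 = 0.028902 and τ_data = 30/54.5 = 0.550459, so τ_n = 0.579361.
Rearranging for μ₀: μ₀ = (μ_n·τ_n − τ_data·x̄)/τ₀ = (18.6365·0.579361 − 0.550459·19.3) / 0.028902 = 0.173403/0.028902 ≈ 6.0.

μ₀ = 6.0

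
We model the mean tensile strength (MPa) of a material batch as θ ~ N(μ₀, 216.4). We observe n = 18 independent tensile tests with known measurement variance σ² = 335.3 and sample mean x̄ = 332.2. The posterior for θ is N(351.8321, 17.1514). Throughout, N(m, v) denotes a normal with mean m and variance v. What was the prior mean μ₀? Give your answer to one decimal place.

μ₀ = 579.9

The posterior mean is a precision-weighted average: μ_n = (τ₀μ₀ + τ_data·x̄)/(τ₀+τ_data), with τ₀=1/σ₀² and τ_data=n/σ².
Here τ₀ = 1/216.4 = 0.004621 and τ_data = 18/335.3 = 0.053683, so τ_n = 0.058304.
Rearranging for μ₀: μ₀ = (μ_n·τ_n − τ_data·x̄)/τ₀ = (351.8321·0.058304 − 0.053683·332.2) / 0.004621 = 2.679726/0.004621 ≈ 579.9.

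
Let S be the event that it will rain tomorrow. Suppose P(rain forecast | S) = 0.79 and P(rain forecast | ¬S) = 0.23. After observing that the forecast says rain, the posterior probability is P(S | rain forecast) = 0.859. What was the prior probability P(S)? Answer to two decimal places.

In odds form, posterior odds = prior odds × likelihood ratio, so prior odds = posterior odds ÷ LR.
Posterior odds = 0.859/(1−0.859) = 6.0922. LR = 0.79/0.23 = 3.4348.
Prior odds = 6.0922/3.4348 = 1.7737, so P(S) = 1.7737/(1+1.7737) ≈ 0.64.

P(S) = 0.64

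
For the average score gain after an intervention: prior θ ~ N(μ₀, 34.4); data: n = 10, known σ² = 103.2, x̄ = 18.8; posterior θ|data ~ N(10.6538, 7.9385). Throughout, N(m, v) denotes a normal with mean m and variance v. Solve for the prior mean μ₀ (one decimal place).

μ₀ = -16.5

With known observation variance, the Normal–Normal posterior has precision τ_n = τ₀ + n/σ² and mean μ_n = (τ₀μ₀ + (n/σ²)x̄)/τ_n.
Here τ₀ = 1/34.4 = 0.029070 and τ_data = 10/103.2 = 0.096899, so τ_n = 0.125969.
Rearranging for μ₀: μ₀ = (μ_n·τ_n − τ_data·x̄)/τ₀ = (10.6538·0.125969 − 0.096899·18.8) / 0.029070 = -0.479653/0.029070 ≈ -16.5.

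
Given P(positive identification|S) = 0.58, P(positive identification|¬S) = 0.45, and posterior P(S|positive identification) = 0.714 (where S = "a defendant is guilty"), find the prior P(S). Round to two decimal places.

P(S) = 0.66

Bayes' rule in odds form gives O(S|E) = O(S)·[P(E|S)/P(E|¬S)], hence O(S) = O(S|E)/LR.
Posterior odds = 0.714/(1−0.714) = 2.4965. LR = 0.58/0.45 = 1.2889.
Prior odds = 2.4965/1.2889 = 1.9369, so P(S) = 1.9369/(1+1.9369) ≈ 0.66.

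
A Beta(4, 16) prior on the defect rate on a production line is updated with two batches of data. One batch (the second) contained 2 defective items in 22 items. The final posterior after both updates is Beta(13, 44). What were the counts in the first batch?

Because Beta–binomial updating is additive in the counts, the combined data contributed (α_post−α_prior, β_post−β_prior) successes and failures.
Total across both batches: 13−4=9 defective items, 44−16=28 good items.
Subtract the second batch: 9−2=7 defective items and 28−20=8 good items.

7 defective items and 8 good items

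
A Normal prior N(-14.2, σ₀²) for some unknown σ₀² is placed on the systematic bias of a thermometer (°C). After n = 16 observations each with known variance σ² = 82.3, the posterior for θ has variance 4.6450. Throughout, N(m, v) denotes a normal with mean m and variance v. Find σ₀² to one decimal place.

Posterior precision equals prior precision plus data precision: 1/σ_n² = 1/σ₀² + n/σ².
So 1/σ₀² = 1/4.6450 − 16/82.3 = 0.215285 − 0.194411 = 0.020874.
Hence σ₀² = 1/0.020874 ≈ 47.9.

σ₀² = 47.9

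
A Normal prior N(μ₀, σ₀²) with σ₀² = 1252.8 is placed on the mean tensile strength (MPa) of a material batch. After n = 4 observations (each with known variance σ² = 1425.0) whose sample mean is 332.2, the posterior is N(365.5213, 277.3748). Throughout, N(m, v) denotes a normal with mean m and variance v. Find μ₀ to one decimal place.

μ₀ = 482.7

With known observation variance, the Normal–Normal posterior has precision τ_n = τ₀ + n/σ² and mean μ_n = (τ₀μ₀ + (n/σ²)x̄)/τ_n.
Here τ₀ = 1/1252.8 = 0.000798 and τ_data = 4/1425.0 = 0.002807, so τ_n = 0.003605.
Rearranging for μ₀: μ₀ = (μ_n·τ_n − τ_data·x̄)/τ₀ = (365.5213·0.003605 − 0.002807·332.2) / 0.000798 = 0.385219/0.000798 ≈ 482.7.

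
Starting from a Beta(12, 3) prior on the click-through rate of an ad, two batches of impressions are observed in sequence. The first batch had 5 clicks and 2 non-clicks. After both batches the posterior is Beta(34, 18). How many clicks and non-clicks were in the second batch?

Sequential conjugate updates are equivalent to a single update on the pooled data, so total successes = posterior α − prior α and total failures = posterior β − prior β.
Total across both batches: 34−12=22 clicks, 18−3=15 non-clicks.
Subtract the first batch: 22−5=17 clicks and 15−2=13 non-clicks.

17 clicks and 13 non-clicks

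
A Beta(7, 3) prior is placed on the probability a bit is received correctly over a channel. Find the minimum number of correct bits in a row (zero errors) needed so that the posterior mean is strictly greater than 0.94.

k = 41

After k correct bits and 0 errors the posterior is Beta(7+k, 3), with mean (7+k)/(7+3+k).
Set (7+k)/(10+k) > 0.94 and solve: k > (0.94·10 − 7)/(1 − 0.94) = 40.000.
The smallest integer exceeding 40.000 is 41, and checking k=41: (48)/(51) = 0.9412 > 0.94.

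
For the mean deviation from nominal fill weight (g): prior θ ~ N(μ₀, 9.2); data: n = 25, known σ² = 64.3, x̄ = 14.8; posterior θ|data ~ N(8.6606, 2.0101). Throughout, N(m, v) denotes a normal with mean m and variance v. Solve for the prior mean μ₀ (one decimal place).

With known observation variance, the Normal–Normal posterior has precision τ_n = τ₀ + n/σ² and mean μ_n = (τ₀μ₀ + (n/σ²)x̄)/τ_n.
Here τ₀ = 1/9.2 = 0.108696 and τ_data = 25/64.3 = 0.388802, so τ_n = 0.497498.
Rearranging for μ₀: μ₀ = (μ_n·τ_n − τ_data·x̄)/τ₀ = (8.6606·0.497498 − 0.388802·14.8) / 0.108696 = -1.445638/0.108696 ≈ -13.3.

μ₀ = -13.3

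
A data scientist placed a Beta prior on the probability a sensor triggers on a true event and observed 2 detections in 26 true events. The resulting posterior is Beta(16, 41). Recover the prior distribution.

Beta(14, 17)

Under Beta–binomial conjugacy the posterior parameters are (α+s, β+f).
So α = 16 − 2 = 14 and β = 41 − 24 = 17.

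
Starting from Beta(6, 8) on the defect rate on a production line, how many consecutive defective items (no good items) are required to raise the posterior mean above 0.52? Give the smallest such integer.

k = 3

After k defective items and 0 good items the posterior is Beta(6+k, 8), with mean (6+k)/(6+8+k).
Set (6+k)/(14+k) > 0.52 and solve: k > (0.52·14 − 6)/(1 − 0.52) = 2.667.
The smallest integer exceeding 2.667 is 3.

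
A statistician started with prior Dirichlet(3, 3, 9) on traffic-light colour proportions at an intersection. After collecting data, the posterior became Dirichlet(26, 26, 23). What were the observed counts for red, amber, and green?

For a Dirichlet(α) prior with multinomial counts c, the posterior is Dirichlet(α + c) componentwise.
Counts are posterior − prior componentwise: 26−3=23, 26−3=23, 23−9=14.

counts (23, 23, 14)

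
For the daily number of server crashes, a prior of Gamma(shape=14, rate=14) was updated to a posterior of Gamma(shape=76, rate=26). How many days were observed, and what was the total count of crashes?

Gamma–Poisson conjugacy: posterior shape = α + Σxᵢ, posterior rate = β + n.
Matching: Σxᵢ = 76 − 14 = 62 and n = 26 − 14 = 12.

n = 12 days with total 62 crashes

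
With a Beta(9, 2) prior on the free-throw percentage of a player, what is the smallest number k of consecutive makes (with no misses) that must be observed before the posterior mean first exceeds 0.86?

k = 4

After k makes and 0 misses the posterior is Beta(9+k, 2), with mean (9+k)/(9+2+k).
Set (9+k)/(11+k) > 0.86 and solve: k > (0.86·11 − 9)/(1 − 0.86) = 3.286.
The smallest integer exceeding 3.286 is 4.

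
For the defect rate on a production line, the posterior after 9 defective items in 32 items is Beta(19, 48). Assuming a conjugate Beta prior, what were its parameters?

Under Beta–binomial conjugacy the posterior parameters are (a+s, b+f).
So a = 19 − 9 = 10 and b = 48 − 23 = 25.

Beta(10, 25)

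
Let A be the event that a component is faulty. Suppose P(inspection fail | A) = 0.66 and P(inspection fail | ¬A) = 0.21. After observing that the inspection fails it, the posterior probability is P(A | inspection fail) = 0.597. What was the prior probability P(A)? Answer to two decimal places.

In odds form, posterior odds = prior odds × likelihood ratio, so prior odds = posterior odds ÷ LR.
Posterior odds = 0.597/(1−0.597) = 1.4814. LR = 0.66/0.21 = 3.1429.
Prior odds = 1.4814/3.1429 = 0.4713, so P(A) = 0.4713/(1+0.4713) ≈ 0.32.

P(A) = 0.32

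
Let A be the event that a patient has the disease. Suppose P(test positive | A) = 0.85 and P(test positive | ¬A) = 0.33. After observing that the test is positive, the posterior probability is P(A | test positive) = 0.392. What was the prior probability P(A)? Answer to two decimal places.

Bayes' rule in odds form gives O(A|E) = O(A)·[P(E|A)/P(E|¬A)], hence O(A) = O(A|E)/LR.
Posterior odds = 0.392/(1−0.392) = 0.6447. LR = 0.85/0.33 = 2.5758.
Prior odds = 0.6447/2.5758 = 0.2503, so P(A) = 0.2503/(1+0.2503) ≈ 0.20.

P(A) = 0.20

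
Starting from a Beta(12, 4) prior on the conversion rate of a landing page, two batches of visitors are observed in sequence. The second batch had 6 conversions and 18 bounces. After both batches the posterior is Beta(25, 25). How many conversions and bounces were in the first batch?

7 conversions and 3 bounces

Because Beta–binomial updating is additive in the counts, the combined data contributed (α_post−α_prior, β_post−β_prior) successes and failures.
Total across both batches: 25−12=13 conversions, 25−4=21 bounces.
Subtract the second batch: 13−6=7 conversions and 21−18=3 bounces.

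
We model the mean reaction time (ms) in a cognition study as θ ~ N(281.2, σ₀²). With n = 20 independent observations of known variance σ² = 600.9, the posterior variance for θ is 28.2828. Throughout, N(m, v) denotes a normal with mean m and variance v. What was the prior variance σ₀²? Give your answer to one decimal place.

Posterior precision equals prior precision plus data precision: 1/σ_n² = 1/σ₀² + n/σ².
So 1/σ₀² = 1/28.2828 − 20/600.9 = 0.035357 − 0.033283 = 0.002074.
Hence σ₀² = 1/0.002074 ≈ 482.2.

σ₀² = 482.2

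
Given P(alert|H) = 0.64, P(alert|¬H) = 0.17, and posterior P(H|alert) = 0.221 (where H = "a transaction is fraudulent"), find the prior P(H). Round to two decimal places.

P(H) = 0.07

Bayes' rule in odds form gives O(H|E) = O(H)·[P(E|H)/P(E|¬H)], hence O(H) = O(H|E)/LR.
Posterior odds = 0.221/(1−0.221) = 0.2837. LR = 0.64/0.17 = 3.7647.
Prior odds = 0.2837/3.7647 = 0.0754, so P(H) = 0.0754/(1+0.0754) ≈ 0.07.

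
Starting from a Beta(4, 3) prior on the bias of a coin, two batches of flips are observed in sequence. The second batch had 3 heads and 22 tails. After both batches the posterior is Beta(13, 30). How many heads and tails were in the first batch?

6 heads and 5 tails

Because Beta–binomial updating is additive in the counts, the combined data contributed (α_post−α_prior, β_post−β_prior) successes and failures.
Total across both batches: 13−4=9 heads, 30−3=27 tails.
Subtract the second batch: 9−3=6 heads and 27−22=5 tails.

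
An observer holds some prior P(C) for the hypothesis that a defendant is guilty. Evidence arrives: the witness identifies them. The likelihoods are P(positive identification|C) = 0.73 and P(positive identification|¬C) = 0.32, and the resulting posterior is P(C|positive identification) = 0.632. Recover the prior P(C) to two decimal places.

Bayes' rule in odds form gives O(C|E) = O(C)·[P(E|C)/P(E|¬C)], hence O(C) = O(C|E)/LR.
Posterior odds = 0.632/(1−0.632) = 1.7174. LR = 0.73/0.32 = 2.2812.
Prior odds = 1.7174/2.2812 = 0.7528, so P(C) = 0.7528/(1+0.7528) ≈ 0.43.

P(C) = 0.43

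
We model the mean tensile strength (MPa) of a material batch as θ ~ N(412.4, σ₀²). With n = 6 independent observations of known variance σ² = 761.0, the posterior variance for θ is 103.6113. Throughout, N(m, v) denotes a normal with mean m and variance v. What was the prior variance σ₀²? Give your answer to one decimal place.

Posterior precision equals prior precision plus data precision: 1/σ_n² = 1/σ₀² + n/σ².
So 1/σ₀² = 1/103.6113 − 6/761.0 = 0.009651 − 0.007884 = 0.001767.
Hence σ₀² = 1/0.001767 ≈ 565.9.

σ₀² = 565.9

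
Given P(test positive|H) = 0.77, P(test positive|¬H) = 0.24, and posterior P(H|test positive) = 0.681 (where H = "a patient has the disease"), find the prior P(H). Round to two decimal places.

In odds form, posterior odds = prior odds × likelihood ratio, so prior odds = posterior odds ÷ LR.
Posterior odds = 0.681/(1−0.681) = 2.1348. LR = 0.77/0.24 = 3.2083.
Prior odds = 2.1348/3.2083 = 0.6654, so P(H) = 0.6654/(1+0.6654) ≈ 0.40.

P(H) = 0.40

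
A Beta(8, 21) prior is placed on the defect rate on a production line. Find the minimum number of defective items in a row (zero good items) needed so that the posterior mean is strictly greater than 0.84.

After k defective items and 0 good items the posterior is Beta(8+k, 21), with mean (8+k)/(8+21+k).
Set (8+k)/(29+k) > 0.84 and solve: k > (0.84·29 − 8)/(1 − 0.84) = 102.250.
The smallest integer exceeding 102.250 is 103, and checking k=103: (111)/(132) = 0.8409 > 0.84.

k = 103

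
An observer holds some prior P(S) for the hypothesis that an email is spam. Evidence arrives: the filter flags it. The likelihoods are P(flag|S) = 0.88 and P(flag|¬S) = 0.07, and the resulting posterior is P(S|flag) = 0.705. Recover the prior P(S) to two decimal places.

P(S) = 0.16

Bayes' rule in odds form gives O(S|E) = O(S)·[P(E|S)/P(E|¬S)], hence O(S) = O(S|E)/LR.
Posterior odds = 0.705/(1−0.705) = 2.3898. LR = 0.88/0.07 = 12.5714.
Prior odds = 2.3898/12.5714 = 0.1901, so P(S) = 0.1901/(1+0.1901) ≈ 0.16.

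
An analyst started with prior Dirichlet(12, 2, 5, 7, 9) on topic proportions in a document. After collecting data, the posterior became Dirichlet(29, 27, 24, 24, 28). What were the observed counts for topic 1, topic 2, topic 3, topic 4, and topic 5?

counts (17, 25, 19, 17, 19)

For a Dirichlet(α) prior with multinomial counts c, the posterior is Dirichlet(α + c) componentwise.
Counts are posterior − prior componentwise: 29−12=17, 27−2=25, 24−5=19, 24−7=17, 28−9=19.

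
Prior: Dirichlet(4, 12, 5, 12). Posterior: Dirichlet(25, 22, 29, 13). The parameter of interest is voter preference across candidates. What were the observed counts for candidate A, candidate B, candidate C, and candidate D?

For a Dirichlet(α) prior with multinomial counts c, the posterior is Dirichlet(α + c) componentwise.
Counts are posterior − prior componentwise: 25−4=21, 22−12=10, 29−5=24, 13−12=1.

counts (21, 10, 24, 1)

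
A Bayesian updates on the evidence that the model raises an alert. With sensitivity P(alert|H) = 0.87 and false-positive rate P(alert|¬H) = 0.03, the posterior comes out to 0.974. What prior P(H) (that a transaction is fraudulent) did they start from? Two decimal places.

Bayes' rule in odds form gives O(H|E) = O(H)·[P(E|H)/P(E|¬H)], hence O(H) = O(H|E)/LR.
Posterior odds = 0.974/(1−0.974) = 37.4615. LR = 0.87/0.03 = 29.0000.
Prior odds = 37.4615/29.0000 = 1.2918, so P(H) = 1.2918/(1+1.2918) ≈ 0.56.

P(H) = 0.56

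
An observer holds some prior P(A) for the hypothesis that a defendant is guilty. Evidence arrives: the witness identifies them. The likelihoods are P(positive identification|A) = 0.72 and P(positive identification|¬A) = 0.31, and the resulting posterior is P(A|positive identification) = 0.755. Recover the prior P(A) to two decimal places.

Bayes' rule in odds form gives O(A|E) = O(A)·[P(E|A)/P(E|¬A)], hence O(A) = O(A|E)/LR.
Posterior odds = 0.755/(1−0.755) = 3.0816. LR = 0.72/0.31 = 2.3226.
Prior odds = 3.0816/2.3226 = 1.3268, so P(A) = 1.3268/(1+1.3268) ≈ 0.57.

P(A) = 0.57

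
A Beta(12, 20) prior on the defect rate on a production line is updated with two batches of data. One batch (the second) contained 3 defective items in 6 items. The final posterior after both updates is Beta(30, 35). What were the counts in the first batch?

Sequential conjugate updates are equivalent to a single update on the pooled data, so total successes = posterior α − prior α and total failures = posterior β − prior β.
Total across both batches: 30−12=18 defective items, 35−20=15 good items.
Subtract the second batch: 18−3=15 defective items and 15−3=12 good items.

15 defective items and 12 good items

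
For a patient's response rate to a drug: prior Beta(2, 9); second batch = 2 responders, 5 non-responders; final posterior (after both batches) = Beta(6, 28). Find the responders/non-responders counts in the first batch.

2 responders and 14 non-responders

Because Beta–binomial updating is additive in the counts, the combined data contributed (α_post−α_prior, β_post−β_prior) successes and failures.
Total across both batches: 6−2=4 responders, 28−9=19 non-responders.
Subtract the second batch: 4−2=2 responders and 19−5=14 non-responders.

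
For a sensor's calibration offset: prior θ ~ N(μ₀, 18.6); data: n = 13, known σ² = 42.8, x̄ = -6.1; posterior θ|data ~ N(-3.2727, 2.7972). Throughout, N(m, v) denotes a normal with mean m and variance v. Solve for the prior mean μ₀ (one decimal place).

μ₀ = 12.7

The posterior mean is a precision-weighted average: μ_n = (τ₀μ₀ + τ_data·x̄)/(τ₀+τ_data), with τ₀=1/σ₀² and τ_data=n/σ².
Here τ₀ = 1/18.6 = 0.053763 and τ_data = 13/42.8 = 0.303738, so τ_n = 0.357501.
Rearranging for μ₀: μ₀ = (μ_n·τ_n − τ_data·x̄)/τ₀ = (-3.2727·0.357501 − 0.303738·-6.1) / 0.053763 = 0.682808/0.053763 ≈ 12.7.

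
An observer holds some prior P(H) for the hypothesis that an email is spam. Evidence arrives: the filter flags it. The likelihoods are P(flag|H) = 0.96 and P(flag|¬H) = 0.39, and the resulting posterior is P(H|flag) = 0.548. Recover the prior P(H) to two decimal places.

P(H) = 0.33

In odds form, posterior odds = prior odds × likelihood ratio, so prior odds = posterior odds ÷ LR.
Posterior odds = 0.548/(1−0.548) = 1.2124. LR = 0.96/0.39 = 2.4615.
Prior odds = 1.2124/2.4615 = 0.4925, so P(H) = 0.4925/(1+0.4925) ≈ 0.33.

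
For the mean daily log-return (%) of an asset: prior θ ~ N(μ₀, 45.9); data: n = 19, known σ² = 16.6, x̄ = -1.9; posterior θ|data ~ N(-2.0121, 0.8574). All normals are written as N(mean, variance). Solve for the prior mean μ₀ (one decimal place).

The posterior mean is a precision-weighted average: μ_n = (τ₀μ₀ + τ_data·x̄)/(τ₀+τ_data), with τ₀=1/σ₀² and τ_data=n/σ².
Here τ₀ = 1/45.9 = 0.021786 and τ_data = 19/16.6 = 1.144578, so τ_n = 1.166364.
Rearranging for μ₀: μ₀ = (μ_n·τ_n − τ_data·x̄)/τ₀ = (-2.0121·1.166364 − 1.144578·-1.9) / 0.021786 = -0.172143/0.021786 ≈ -7.9.

μ₀ = -7.9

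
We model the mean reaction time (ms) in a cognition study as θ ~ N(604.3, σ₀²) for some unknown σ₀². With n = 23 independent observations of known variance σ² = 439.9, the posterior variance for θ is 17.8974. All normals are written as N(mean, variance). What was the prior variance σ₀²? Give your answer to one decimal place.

σ₀² = 278.6

For the Normal–Normal model with known σ², precisions add: τ_n = τ₀ + n/σ².
So 1/σ₀² = 1/17.8974 − 23/439.9 = 0.055874 − 0.052285 = 0.003589.
Hence σ₀² = 1/0.003589 ≈ 278.6.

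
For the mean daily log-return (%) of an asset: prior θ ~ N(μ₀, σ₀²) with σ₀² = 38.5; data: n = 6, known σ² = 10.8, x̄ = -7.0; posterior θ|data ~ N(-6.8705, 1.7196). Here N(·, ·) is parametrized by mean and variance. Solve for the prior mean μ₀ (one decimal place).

The posterior mean is a precision-weighted average: μ_n = (τ₀μ₀ + τ_data·x̄)/(τ₀+τ_data), with τ₀=1/σ₀² and τ_data=n/σ².
Here τ₀ = 1/38.5 = 0.025974 and τ_data = 6/10.8 = 0.555556, so τ_n = 0.581530.
Rearranging for μ₀: μ₀ = (μ_n·τ_n − τ_data·x̄)/τ₀ = (-6.8705·0.581530 − 0.555556·-7.0) / 0.025974 = -0.106510/0.025974 ≈ -4.1.

μ₀ = -4.1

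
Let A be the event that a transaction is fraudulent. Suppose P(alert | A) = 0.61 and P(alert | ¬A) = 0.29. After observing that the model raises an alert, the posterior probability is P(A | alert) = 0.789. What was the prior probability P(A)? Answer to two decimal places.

P(A) = 0.64

In odds form, posterior odds = prior odds × likelihood ratio, so prior odds = posterior odds ÷ LR.
Posterior odds = 0.789/(1−0.789) = 3.7393. LR = 0.61/0.29 = 2.1034.
Prior odds = 3.7393/2.1034 = 1.7777, so P(A) = 1.7777/(1+1.7777) ≈ 0.64.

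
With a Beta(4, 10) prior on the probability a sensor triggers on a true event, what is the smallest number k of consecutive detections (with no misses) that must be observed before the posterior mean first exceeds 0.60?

k = 12

After k detections and 0 misses the posterior is Beta(4+k, 10), with mean (4+k)/(4+10+k).
Set (4+k)/(14+k) > 0.60 and solve: k > (0.60·14 − 4)/(1 − 0.60) = 11.000.
The smallest integer exceeding 11.000 is 12.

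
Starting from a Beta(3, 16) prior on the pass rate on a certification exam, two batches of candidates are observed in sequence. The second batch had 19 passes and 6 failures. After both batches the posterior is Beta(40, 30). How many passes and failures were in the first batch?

18 passes and 8 failures

Sequential conjugate updates are equivalent to a single update on the pooled data, so total successes = posterior α − prior α and total failures = posterior β − prior β.
Total across both batches: 40−3=37 passes, 30−16=14 failures.
Subtract the second batch: 37−19=18 passes and 14−6=8 failures.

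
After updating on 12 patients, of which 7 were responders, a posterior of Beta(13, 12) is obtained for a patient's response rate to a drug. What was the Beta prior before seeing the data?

Under Beta–binomial conjugacy the posterior parameters are (a+s, b+f).
So a = 13 − 7 = 6 and b = 12 − 5 = 7.

Beta(6, 7)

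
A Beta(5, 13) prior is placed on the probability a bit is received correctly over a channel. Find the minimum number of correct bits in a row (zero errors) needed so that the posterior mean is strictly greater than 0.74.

After k correct bits and 0 errors the posterior is Beta(5+k, 13), with mean (5+k)/(5+13+k).
Set (5+k)/(18+k) > 0.74 and solve: k > (0.74·18 − 5)/(1 − 0.74) = 32.000.
The smallest integer exceeding 32.000 is 33.

k = 33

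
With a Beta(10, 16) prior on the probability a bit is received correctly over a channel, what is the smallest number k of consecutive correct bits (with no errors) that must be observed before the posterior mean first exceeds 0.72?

k = 32

After k correct bits and 0 errors the posterior is Beta(10+k, 16), with mean (10+k)/(10+16+k).
Set (10+k)/(26+k) > 0.72 and solve: k > (0.72·26 − 10)/(1 − 0.72) = 31.143.
The smallest integer exceeding 31.143 is 32, and checking k=32: (42)/(58) = 0.7241 > 0.72.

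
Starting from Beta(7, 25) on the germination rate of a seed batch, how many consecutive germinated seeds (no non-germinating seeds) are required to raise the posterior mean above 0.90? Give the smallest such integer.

After k germinated seeds and 0 non-germinating seeds the posterior is Beta(7+k, 25), with mean (7+k)/(7+25+k).
Set (7+k)/(32+k) > 0.90 and solve: k > (0.90·32 − 7)/(1 − 0.90) = 218.000.
The smallest integer exceeding 218.000 is 219.

k = 219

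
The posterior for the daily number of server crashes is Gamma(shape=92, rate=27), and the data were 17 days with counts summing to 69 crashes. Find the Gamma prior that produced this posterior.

A Gamma(α, β) prior (rate parametrization) on a Poisson rate with n observations summing to S gives posterior Gamma(α+S, β+n).
So α = 92 − 69 = 23 and β = 27 − 17 = 10.

Gamma(shape=23, rate=10)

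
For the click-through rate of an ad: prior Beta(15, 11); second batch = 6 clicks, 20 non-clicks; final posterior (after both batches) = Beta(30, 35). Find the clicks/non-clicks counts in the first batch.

9 clicks and 4 non-clicks

Because Beta–binomial updating is additive in the counts, the combined data contributed (α_post−α_prior, β_post−β_prior) successes and failures.
Total across both batches: 30−15=15 clicks, 35−11=24 non-clicks.
Subtract the second batch: 15−6=9 clicks and 24−20=4 non-clicks.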